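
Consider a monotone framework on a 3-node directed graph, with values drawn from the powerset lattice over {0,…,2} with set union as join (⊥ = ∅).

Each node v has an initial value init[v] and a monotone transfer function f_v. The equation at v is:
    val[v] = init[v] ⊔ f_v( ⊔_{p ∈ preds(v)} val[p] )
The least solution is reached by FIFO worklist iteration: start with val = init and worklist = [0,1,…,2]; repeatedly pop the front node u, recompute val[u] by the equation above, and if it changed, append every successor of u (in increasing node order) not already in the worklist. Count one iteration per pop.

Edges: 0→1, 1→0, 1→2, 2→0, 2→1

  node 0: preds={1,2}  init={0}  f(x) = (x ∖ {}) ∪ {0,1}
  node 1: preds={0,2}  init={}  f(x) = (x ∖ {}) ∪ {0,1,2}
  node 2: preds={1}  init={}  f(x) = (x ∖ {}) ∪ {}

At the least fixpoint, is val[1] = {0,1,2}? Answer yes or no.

yes

Worklist (5 pops):
  #1 pop 0: in={} → {0,1} (was {0}); enqueue []
  #2 pop 1: in={0,1} → {0,1,2} (was {}); enqueue [0]
  #3 pop 2: in={0,1,2} → {0,1,2} (was {}); enqueue [1]
  #4 pop 0: in={0,1,2} → {0,1,2} (was {0,1}); enqueue []
  #5 pop 1: in={0,1,2} → {0,1,2} (no change)

Fixpoint:
  val[0] = {0,1,2}
  val[1] = {0,1,2}
  val[2] = {0,1,2}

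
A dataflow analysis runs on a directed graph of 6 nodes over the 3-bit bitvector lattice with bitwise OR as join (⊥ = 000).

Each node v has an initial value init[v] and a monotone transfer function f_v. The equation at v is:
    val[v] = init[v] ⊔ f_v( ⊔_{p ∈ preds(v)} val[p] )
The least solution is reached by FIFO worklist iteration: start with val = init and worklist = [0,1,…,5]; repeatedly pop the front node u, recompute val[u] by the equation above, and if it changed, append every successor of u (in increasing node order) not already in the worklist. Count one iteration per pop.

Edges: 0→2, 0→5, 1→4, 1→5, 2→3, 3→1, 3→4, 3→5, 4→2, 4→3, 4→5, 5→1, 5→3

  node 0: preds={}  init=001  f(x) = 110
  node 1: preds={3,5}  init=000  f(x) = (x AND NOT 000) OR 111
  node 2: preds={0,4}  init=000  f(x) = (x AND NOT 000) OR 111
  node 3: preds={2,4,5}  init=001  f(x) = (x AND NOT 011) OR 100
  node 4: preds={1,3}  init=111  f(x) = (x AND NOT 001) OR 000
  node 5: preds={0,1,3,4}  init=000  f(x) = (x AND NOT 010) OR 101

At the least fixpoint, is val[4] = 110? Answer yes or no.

Iteration log — 8 steps:
  step 1. node 0  ⊔preds=000  new=111  old=001  +wl: 
  step 2. node 1  ⊔preds=001  new=111  old=000  +wl: 
  step 3. node 2  ⊔preds=111  new=111  old=000  +wl: 
  step 4. node 3  ⊔preds=111  new=101  old=001  +wl: 1
  step 5. node 4  ⊔preds=111  new=111  stable
  step 6. node 5  ⊔preds=111  new=101  old=000  +wl: 3
  step 7. node 1  ⊔preds=101  new=111  stable
  step 8. node 3  ⊔preds=111  new=101  stable

Least fixpoint reached:
  node 0: 111
  node 1: 111
  node 2: 111
  node 3: 101
  node 4: 111
  node 5: 101

no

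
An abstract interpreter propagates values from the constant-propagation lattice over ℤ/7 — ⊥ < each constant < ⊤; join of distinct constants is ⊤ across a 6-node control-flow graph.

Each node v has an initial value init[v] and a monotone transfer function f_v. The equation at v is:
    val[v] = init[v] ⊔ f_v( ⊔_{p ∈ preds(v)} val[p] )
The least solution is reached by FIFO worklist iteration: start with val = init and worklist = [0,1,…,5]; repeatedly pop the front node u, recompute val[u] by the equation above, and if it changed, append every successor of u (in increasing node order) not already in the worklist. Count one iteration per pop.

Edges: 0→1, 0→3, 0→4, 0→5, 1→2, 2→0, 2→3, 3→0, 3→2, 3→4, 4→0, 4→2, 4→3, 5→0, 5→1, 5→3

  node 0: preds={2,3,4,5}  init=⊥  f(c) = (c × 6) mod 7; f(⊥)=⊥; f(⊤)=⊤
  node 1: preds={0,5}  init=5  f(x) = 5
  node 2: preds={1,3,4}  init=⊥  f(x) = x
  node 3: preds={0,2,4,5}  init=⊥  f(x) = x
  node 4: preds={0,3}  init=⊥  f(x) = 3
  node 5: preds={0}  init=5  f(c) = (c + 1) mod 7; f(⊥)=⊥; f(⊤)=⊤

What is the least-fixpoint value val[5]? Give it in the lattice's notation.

Trace (13 dequeues):
  [1] u=0 | in 5 | out 2 | prev ⊥ | push {}
  [2] u=1 | in ⊤ | out 5 | ==
  [3] u=2 | in 5 | out 5 | prev ⊥ | push {0}
  [4] u=3 | in ⊤ | out ⊤ | prev ⊥ | push {2}
  [5] u=4 | in ⊤ | out 3 | prev ⊥ | push {3}
  [6] u=5 | in 2 | out ⊤ | prev 5 | push {1}
  [7] u=0 | in ⊤ | out ⊤ | prev 2 | push {4,5}
  [8] u=2 | in ⊤ | out ⊤ | prev 5 | push {0}
  [9] u=3 | in ⊤ | out ⊤ | ==
  [10] u=1 | in ⊤ | out 5 | ==
  [11] u=4 | in ⊤ | out 3 | ==
  [12] u=5 | in ⊤ | out ⊤ | ==
  [13] u=0 | in ⊤ | out ⊤ | ==

Converged values:
  [0] ⊤
  [1] 5
  [2] ⊤
  [3] ⊤
  [4] 3
  [5] ⊤

⊤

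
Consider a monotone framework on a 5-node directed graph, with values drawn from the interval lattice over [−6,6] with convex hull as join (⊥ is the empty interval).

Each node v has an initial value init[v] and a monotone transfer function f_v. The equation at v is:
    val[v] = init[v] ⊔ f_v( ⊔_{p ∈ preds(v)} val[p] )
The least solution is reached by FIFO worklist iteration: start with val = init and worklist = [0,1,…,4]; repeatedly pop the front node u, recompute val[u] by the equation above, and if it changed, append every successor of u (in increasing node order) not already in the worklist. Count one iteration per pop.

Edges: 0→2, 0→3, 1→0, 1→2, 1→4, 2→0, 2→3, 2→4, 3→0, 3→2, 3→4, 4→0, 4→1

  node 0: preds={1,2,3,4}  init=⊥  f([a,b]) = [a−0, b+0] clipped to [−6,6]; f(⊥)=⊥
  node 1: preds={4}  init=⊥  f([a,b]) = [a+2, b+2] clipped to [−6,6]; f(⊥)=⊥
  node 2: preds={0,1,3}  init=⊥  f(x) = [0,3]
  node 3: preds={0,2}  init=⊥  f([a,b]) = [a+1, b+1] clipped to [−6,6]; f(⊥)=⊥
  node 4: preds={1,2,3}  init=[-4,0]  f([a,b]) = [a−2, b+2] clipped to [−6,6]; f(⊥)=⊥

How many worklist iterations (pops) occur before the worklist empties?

19

Trace (19 dequeues):
  [1] u=0 | in [-4,0] | out [-4,0] | prev ⊥ | push {}
  [2] u=1 | in [-4,0] | out [-2,2] | prev ⊥ | push {0}
  [3] u=2 | in [-4,2] | out [0,3] | prev ⊥ | push {}
  [4] u=3 | in [-4,3] | out [-3,4] | prev ⊥ | push {2}
  [5] u=4 | in [-3,4] | out [-5,6] | prev [-4,0] | push {1}
  [6] u=0 | in [-5,6] | out [-5,6] | prev [-4,0] | push {3}
  [7] u=2 | in [-5,6] | out [0,3] | ==
  [8] u=1 | in [-5,6] | out [-3,6] | prev [-2,2] | push {0,2,4}
  [9] u=3 | in [-5,6] | out [-4,6] | prev [-3,4] | push {}
  [10] u=0 | in [-5,6] | out [-5,6] | ==
  [11] u=2 | in [-5,6] | out [0,3] | ==
  [12] u=4 | in [-4,6] | out [-6,6] | prev [-5,6] | push {0,1}
  [13] u=0 | in [-6,6] | out [-6,6] | prev [-5,6] | push {2,3}
  [14] u=1 | in [-6,6] | out [-4,6] | prev [-3,6] | push {0,4}
  [15] u=2 | in [-6,6] | out [0,3] | ==
  [16] u=3 | in [-6,6] | out [-5,6] | prev [-4,6] | push {2}
  [17] u=0 | in [-6,6] | out [-6,6] | ==
  [18] u=4 | in [-5,6] | out [-6,6] | ==
  [19] u=2 | in [-6,6] | out [0,3] | ==

Converged values:
  [0] [-6,6]
  [1] [-4,6]
  [2] [0,3]
  [3] [-5,6]
  [4] [-6,6]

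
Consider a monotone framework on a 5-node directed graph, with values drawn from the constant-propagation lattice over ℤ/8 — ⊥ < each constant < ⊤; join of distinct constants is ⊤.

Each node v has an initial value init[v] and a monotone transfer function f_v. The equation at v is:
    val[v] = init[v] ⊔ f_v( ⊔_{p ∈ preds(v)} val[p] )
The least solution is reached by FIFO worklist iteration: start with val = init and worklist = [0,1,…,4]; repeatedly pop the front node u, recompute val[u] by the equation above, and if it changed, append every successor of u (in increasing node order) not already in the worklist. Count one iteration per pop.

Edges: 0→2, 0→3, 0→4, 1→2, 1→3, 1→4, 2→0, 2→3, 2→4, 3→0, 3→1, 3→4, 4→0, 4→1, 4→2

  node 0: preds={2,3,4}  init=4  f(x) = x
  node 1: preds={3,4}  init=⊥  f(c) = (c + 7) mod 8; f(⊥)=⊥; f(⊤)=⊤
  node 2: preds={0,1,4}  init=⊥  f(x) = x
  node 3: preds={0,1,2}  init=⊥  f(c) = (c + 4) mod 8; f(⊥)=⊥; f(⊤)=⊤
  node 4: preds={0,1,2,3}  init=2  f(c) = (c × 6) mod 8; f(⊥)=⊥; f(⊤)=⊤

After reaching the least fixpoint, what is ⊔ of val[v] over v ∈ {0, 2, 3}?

Trace (10 dequeues):
  [1] u=0 | in 2 | out ⊤ | prev 4 | push {}
  [2] u=1 | in 2 | out 1 | prev ⊥ | push {}
  [3] u=2 | in ⊤ | out ⊤ | prev ⊥ | push {0}
  [4] u=3 | in ⊤ | out ⊤ | prev ⊥ | push {1}
  [5] u=4 | in ⊤ | out ⊤ | prev 2 | push {2}
  [6] u=0 | in ⊤ | out ⊤ | ==
  [7] u=1 | in ⊤ | out ⊤ | prev 1 | push {3,4}
  [8] u=2 | in ⊤ | out ⊤ | ==
  [9] u=3 | in ⊤ | out ⊤ | ==
  [10] u=4 | in ⊤ | out ⊤ | ==

Converged values:
  [0] ⊤
  [1] ⊤
  [2] ⊤
  [3] ⊤
  [4] ⊤

⊤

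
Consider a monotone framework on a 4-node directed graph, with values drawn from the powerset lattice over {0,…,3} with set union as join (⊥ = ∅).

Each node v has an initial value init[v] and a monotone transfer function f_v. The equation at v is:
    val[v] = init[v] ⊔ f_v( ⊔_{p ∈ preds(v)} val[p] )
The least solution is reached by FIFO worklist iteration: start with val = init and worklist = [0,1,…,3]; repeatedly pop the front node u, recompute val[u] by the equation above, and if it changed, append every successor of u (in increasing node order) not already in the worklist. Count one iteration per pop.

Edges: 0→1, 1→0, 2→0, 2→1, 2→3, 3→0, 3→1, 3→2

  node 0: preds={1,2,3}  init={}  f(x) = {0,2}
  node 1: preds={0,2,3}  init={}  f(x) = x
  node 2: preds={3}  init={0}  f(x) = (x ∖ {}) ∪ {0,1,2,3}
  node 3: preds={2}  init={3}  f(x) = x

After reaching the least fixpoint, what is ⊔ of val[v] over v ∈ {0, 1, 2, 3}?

Iteration log — 8 steps:
  step 1. node 0  ⊔preds={0,3}  new={0,2}  old={}  +wl: 
  step 2. node 1  ⊔preds={0,2,3}  new={0,2,3}  old={}  +wl: 0
  step 3. node 2  ⊔preds={3}  new={0,1,2,3}  old={0}  +wl: 1
  step 4. node 3  ⊔preds={0,1,2,3}  new={0,1,2,3}  old={3}  +wl: 2
  step 5. node 0  ⊔preds={0,1,2,3}  new={0,2}  stable
  step 6. node 1  ⊔preds={0,1,2,3}  new={0,1,2,3}  old={0,2,3}  +wl: 0
  step 7. node 2  ⊔preds={0,1,2,3}  new={0,1,2,3}  stable
  step 8. node 0  ⊔preds={0,1,2,3}  new={0,2}  stable

Least fixpoint reached:
  node 0: {0,2}
  node 1: {0,1,2,3}
  node 2: {0,1,2,3}
  node 3: {0,1,2,3}

{0,1,2,3}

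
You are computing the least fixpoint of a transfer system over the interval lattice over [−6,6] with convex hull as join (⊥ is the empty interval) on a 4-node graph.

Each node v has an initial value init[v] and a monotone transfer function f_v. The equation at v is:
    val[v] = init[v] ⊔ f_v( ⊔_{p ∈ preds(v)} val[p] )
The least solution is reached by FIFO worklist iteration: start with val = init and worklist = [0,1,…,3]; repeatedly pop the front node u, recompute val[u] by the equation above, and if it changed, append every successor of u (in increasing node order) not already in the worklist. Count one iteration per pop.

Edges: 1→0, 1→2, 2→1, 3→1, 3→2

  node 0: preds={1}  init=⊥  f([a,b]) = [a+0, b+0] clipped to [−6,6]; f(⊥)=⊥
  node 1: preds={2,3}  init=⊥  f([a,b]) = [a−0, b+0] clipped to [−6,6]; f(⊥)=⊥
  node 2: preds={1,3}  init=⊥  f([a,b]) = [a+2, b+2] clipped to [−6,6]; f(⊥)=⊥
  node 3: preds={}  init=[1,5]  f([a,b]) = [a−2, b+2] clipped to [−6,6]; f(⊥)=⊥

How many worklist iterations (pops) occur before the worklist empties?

Worklist (8 pops):
  #1 pop 0: in=⊥ → ⊥ (no change)
  #2 pop 1: in=[1,5] → [1,5] (was ⊥); enqueue [0]
  #3 pop 2: in=[1,5] → [3,6] (was ⊥); enqueue [1]
  #4 pop 3: in=⊥ → [1,5] (no change)
  #5 pop 0: in=[1,5] → [1,5] (was ⊥); enqueue []
  #6 pop 1: in=[1,6] → [1,6] (was [1,5]); enqueue [0,2]
  #7 pop 0: in=[1,6] → [1,6] (was [1,5]); enqueue []
  #8 pop 2: in=[1,6] → [3,6] (no change)

Fixpoint:
  val[0] = [1,6]
  val[1] = [1,6]
  val[2] = [3,6]
  val[3] = [1,5]

8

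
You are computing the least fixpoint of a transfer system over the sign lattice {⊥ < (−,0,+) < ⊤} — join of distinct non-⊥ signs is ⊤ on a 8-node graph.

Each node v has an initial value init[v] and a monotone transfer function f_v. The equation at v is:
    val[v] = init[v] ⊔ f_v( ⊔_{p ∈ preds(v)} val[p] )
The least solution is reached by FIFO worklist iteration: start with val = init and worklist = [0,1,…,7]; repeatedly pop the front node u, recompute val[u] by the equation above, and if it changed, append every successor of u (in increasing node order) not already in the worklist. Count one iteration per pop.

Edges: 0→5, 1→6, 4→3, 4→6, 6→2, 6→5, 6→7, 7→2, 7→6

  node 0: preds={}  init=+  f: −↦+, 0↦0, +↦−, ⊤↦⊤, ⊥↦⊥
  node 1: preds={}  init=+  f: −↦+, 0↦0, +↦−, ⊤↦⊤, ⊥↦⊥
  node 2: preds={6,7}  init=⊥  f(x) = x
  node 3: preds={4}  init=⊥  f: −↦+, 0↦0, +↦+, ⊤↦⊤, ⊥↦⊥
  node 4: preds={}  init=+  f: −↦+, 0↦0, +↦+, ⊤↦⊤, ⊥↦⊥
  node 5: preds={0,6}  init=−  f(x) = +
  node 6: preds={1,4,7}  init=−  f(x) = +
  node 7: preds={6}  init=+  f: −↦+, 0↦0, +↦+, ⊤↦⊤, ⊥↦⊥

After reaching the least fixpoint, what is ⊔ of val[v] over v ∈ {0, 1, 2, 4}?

⊤

Worklist (11 pops):
  #1 pop 0: in=⊥ → + (no change)
  #2 pop 1: in=⊥ → + (no change)
  #3 pop 2: in=⊤ → ⊤ (was ⊥); enqueue []
  #4 pop 3: in=+ → + (was ⊥); enqueue []
  #5 pop 4: in=⊥ → + (no change)
  #6 pop 5: in=⊤ → ⊤ (was −); enqueue []
  #7 pop 6: in=+ → ⊤ (was −); enqueue [2,5]
  #8 pop 7: in=⊤ → ⊤ (was +); enqueue [6]
  #9 pop 2: in=⊤ → ⊤ (no change)
  #10 pop 5: in=⊤ → ⊤ (no change)
  #11 pop 6: in=⊤ → ⊤ (no change)

Fixpoint:
  val[0] = +
  val[1] = +
  val[2] = ⊤
  val[3] = +
  val[4] = +
  val[5] = ⊤
  val[6] = ⊤
  val[7] = ⊤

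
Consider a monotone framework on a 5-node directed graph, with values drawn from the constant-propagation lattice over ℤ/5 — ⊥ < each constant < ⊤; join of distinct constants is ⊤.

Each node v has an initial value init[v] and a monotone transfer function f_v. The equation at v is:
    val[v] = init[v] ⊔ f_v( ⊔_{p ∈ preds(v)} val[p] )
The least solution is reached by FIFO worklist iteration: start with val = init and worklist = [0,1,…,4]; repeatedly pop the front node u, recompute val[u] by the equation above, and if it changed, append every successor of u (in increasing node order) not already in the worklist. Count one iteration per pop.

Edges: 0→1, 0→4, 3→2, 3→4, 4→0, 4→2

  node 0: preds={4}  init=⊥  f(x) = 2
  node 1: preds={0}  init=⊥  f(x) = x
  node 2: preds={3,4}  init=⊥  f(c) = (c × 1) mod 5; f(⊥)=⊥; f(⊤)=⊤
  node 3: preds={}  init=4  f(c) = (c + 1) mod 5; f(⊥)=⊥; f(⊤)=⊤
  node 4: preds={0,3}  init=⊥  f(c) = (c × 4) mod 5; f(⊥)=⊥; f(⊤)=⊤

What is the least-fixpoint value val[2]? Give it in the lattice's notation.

⊤

Trace (7 dequeues):
  [1] u=0 | in ⊥ | out 2 | prev ⊥ | push {}
  [2] u=1 | in 2 | out 2 | prev ⊥ | push {}
  [3] u=2 | in 4 | out 4 | prev ⊥ | push {}
  [4] u=3 | in ⊥ | out 4 | ==
  [5] u=4 | in ⊤ | out ⊤ | prev ⊥ | push {0,2}
  [6] u=0 | in ⊤ | out 2 | ==
  [7] u=2 | in ⊤ | out ⊤ | prev 4 | push {}

Converged values:
  [0] 2
  [1] 2
  [2] ⊤
  [3] 4
  [4] ⊤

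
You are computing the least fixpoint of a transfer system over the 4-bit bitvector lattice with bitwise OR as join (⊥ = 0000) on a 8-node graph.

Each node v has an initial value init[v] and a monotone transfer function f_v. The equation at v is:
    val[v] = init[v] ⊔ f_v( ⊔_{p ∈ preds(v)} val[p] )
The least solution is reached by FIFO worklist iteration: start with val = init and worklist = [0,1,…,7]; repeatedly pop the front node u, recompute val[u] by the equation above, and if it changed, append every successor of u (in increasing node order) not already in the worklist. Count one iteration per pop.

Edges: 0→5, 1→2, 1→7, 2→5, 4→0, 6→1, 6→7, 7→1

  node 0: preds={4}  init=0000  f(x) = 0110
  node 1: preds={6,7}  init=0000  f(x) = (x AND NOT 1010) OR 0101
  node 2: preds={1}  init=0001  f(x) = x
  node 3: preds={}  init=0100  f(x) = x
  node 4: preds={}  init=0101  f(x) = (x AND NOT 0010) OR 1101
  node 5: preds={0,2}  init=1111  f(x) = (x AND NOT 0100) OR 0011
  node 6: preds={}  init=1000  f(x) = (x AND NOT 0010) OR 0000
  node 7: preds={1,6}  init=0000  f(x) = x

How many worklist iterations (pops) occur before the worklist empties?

Iteration log — 10 steps:
  step 1. node 0  ⊔preds=0101  new=0110  old=0000  +wl: 
  step 2. node 1  ⊔preds=1000  new=0101  old=0000  +wl: 
  step 3. node 2  ⊔preds=0101  new=0101  old=0001  +wl: 
  step 4. node 3  ⊔preds=0000  new=0100  stable
  step 5. node 4  ⊔preds=0000  new=1101  old=0101  +wl: 0
  step 6. node 5  ⊔preds=0111  new=1111  stable
  step 7. node 6  ⊔preds=0000  new=1000  stable
  step 8. node 7  ⊔preds=1101  new=1101  old=0000  +wl: 1
  step 9. node 0  ⊔preds=1101  new=0110  stable
  step 10. node 1  ⊔preds=1101  new=0101  stable

Least fixpoint reached:
  node 0: 0110
  node 1: 0101
  node 2: 0101
  node 3: 0100
  node 4: 1101
  node 5: 1111
  node 6: 1000
  node 7: 1101

10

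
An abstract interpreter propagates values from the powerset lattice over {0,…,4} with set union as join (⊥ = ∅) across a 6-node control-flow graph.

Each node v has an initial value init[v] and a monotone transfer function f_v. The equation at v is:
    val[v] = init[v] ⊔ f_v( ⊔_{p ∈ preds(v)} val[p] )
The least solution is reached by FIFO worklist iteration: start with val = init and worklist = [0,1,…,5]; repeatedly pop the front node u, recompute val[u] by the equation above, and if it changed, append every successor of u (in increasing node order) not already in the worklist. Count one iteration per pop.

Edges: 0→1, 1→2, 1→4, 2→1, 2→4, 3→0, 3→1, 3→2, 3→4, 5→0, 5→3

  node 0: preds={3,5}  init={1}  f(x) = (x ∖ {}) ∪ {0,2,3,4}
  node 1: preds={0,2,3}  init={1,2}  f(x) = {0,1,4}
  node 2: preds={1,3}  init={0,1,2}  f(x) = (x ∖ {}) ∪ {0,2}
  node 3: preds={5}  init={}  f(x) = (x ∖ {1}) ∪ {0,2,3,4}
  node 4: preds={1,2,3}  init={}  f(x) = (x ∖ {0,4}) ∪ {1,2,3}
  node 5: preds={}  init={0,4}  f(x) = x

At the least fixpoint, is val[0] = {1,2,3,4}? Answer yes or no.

no

Iteration log — 11 steps:
  step 1. node 0  ⊔preds={0,4}  new={0,1,2,3,4}  old={1}  +wl: 
  step 2. node 1  ⊔preds={0,1,2,3,4}  new={0,1,2,4}  old={1,2}  +wl: 
  step 3. node 2  ⊔preds={0,1,2,4}  new={0,1,2,4}  old={0,1,2}  +wl: 1
  step 4. node 3  ⊔preds={0,4}  new={0,2,3,4}  old={}  +wl: 0,2
  step 5. node 4  ⊔preds={0,1,2,3,4}  new={1,2,3}  old={}  +wl: 
  step 6. node 5  ⊔preds={}  new={0,4}  stable
  step 7. node 1  ⊔preds={0,1,2,3,4}  new={0,1,2,4}  stable
  step 8. node 0  ⊔preds={0,2,3,4}  new={0,1,2,3,4}  stable
  step 9. node 2  ⊔preds={0,1,2,3,4}  new={0,1,2,3,4}  old={0,1,2,4}  +wl: 1,4
  step 10. node 1  ⊔preds={0,1,2,3,4}  new={0,1,2,4}  stable
  step 11. node 4  ⊔preds={0,1,2,3,4}  new={1,2,3}  stable

Least fixpoint reached:
  node 0: {0,1,2,3,4}
  node 1: {0,1,2,4}
  node 2: {0,1,2,3,4}
  node 3: {0,2,3,4}
  node 4: {1,2,3}
  node 5: {0,4}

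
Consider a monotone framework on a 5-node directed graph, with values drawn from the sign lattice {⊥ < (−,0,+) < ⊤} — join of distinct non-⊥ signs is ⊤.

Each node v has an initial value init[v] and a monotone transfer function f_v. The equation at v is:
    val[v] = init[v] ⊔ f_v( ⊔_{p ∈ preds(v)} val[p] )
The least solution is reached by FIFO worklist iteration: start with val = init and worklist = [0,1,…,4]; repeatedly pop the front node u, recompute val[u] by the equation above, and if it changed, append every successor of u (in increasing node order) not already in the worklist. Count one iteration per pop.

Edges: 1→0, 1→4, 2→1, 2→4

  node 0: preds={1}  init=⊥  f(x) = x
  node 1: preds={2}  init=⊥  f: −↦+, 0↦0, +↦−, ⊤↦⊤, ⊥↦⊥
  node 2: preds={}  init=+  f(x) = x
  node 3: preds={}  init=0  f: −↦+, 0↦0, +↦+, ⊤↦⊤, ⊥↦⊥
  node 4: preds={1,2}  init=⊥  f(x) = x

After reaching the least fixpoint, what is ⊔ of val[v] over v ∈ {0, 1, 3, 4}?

⊤

Trace (6 dequeues):
  [1] u=0 | in ⊥ | out ⊥ | ==
  [2] u=1 | in + | out − | prev ⊥ | push {0}
  [3] u=2 | in ⊥ | out + | ==
  [4] u=3 | in ⊥ | out 0 | ==
  [5] u=4 | in ⊤ | out ⊤ | prev ⊥ | push {}
  [6] u=0 | in − | out − | prev ⊥ | push {}

Converged values:
  [0] −
  [1] −
  [2] +
  [3] 0
  [4] ⊤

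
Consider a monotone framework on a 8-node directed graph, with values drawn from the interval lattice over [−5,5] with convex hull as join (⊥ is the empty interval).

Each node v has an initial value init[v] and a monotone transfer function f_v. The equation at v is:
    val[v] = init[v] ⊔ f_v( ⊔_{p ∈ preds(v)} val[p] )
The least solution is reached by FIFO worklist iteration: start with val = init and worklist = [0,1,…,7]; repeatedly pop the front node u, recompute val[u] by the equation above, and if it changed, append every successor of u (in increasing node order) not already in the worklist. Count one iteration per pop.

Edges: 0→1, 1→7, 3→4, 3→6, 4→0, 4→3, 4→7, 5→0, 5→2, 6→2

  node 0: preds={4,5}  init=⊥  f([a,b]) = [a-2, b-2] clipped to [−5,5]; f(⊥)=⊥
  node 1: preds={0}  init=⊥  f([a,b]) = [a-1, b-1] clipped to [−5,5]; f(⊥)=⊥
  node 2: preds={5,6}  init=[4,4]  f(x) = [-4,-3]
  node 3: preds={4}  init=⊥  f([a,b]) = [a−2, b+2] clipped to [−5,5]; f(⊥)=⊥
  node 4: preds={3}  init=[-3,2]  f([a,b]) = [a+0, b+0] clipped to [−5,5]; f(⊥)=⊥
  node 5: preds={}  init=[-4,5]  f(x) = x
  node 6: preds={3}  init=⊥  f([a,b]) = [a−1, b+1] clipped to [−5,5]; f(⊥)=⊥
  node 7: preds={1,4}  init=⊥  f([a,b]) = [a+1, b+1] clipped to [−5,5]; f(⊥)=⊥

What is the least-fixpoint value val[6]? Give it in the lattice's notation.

Worklist (16 pops):
  #1 pop 0: in=[-4,5] → [-5,3] (was ⊥); enqueue []
  #2 pop 1: in=[-5,3] → [-5,2] (was ⊥); enqueue []
  #3 pop 2: in=[-4,5] → [-4,4] (was [4,4]); enqueue []
  #4 pop 3: in=[-3,2] → [-5,4] (was ⊥); enqueue []
  #5 pop 4: in=[-5,4] → [-5,4] (was [-3,2]); enqueue [0,3]
  #6 pop 5: in=⊥ → [-4,5] (no change)
  #7 pop 6: in=[-5,4] → [-5,5] (was ⊥); enqueue [2]
  #8 pop 7: in=[-5,4] → [-4,5] (was ⊥); enqueue []
  #9 pop 0: in=[-5,5] → [-5,3] (no change)
  #10 pop 3: in=[-5,4] → [-5,5] (was [-5,4]); enqueue [4,6]
  #11 pop 2: in=[-5,5] → [-4,4] (no change)
  #12 pop 4: in=[-5,5] → [-5,5] (was [-5,4]); enqueue [0,3,7]
  #13 pop 6: in=[-5,5] → [-5,5] (no change)
  #14 pop 0: in=[-5,5] → [-5,3] (no change)
  #15 pop 3: in=[-5,5] → [-5,5] (no change)
  #16 pop 7: in=[-5,5] → [-4,5] (no change)

Fixpoint:
  val[0] = [-5,3]
  val[1] = [-5,2]
  val[2] = [-4,4]
  val[3] = [-5,5]
  val[4] = [-5,5]
  val[5] = [-4,5]
  val[6] = [-5,5]
  val[7] = [-4,5]

[-5,5]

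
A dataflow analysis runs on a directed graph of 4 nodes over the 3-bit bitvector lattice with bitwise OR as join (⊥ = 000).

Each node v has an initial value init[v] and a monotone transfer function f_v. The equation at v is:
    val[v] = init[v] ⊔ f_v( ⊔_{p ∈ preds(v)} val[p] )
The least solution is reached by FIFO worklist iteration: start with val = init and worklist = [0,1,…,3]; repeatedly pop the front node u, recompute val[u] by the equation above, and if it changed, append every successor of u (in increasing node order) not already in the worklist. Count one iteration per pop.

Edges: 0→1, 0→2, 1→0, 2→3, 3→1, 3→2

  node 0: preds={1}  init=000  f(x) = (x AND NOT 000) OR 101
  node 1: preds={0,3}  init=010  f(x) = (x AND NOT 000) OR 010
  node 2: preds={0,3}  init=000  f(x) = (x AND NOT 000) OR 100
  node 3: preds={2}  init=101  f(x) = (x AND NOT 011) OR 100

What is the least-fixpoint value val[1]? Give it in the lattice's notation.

111

Worklist (5 pops):
  #1 pop 0: in=010 → 111 (was 000); enqueue []
  #2 pop 1: in=111 → 111 (was 010); enqueue [0]
  #3 pop 2: in=111 → 111 (was 000); enqueue []
  #4 pop 3: in=111 → 101 (no change)
  #5 pop 0: in=111 → 111 (no change)

Fixpoint:
  val[0] = 111
  val[1] = 111
  val[2] = 111
  val[3] = 101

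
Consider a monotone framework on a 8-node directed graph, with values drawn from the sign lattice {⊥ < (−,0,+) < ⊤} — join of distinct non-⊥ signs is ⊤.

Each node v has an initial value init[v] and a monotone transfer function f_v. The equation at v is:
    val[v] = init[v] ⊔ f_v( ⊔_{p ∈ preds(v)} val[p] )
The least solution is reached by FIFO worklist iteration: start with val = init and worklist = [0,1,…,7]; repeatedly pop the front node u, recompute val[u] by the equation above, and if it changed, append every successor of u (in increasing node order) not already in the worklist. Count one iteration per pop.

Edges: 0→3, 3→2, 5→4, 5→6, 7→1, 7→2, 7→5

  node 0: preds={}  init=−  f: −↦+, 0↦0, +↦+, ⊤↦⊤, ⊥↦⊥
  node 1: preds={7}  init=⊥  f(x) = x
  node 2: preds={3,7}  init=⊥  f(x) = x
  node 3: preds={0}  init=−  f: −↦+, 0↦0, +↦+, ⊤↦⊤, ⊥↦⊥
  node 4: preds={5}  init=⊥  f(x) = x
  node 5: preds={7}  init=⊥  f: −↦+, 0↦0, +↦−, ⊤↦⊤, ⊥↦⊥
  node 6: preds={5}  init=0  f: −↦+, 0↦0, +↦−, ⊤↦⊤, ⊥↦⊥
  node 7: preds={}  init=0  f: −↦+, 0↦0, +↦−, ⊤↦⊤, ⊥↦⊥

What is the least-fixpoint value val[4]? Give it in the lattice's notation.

Worklist (10 pops):
  #1 pop 0: in=⊥ → − (no change)
  #2 pop 1: in=0 → 0 (was ⊥); enqueue []
  #3 pop 2: in=⊤ → ⊤ (was ⊥); enqueue []
  #4 pop 3: in=− → ⊤ (was −); enqueue [2]
  #5 pop 4: in=⊥ → ⊥ (no change)
  #6 pop 5: in=0 → 0 (was ⊥); enqueue [4]
  #7 pop 6: in=0 → 0 (no change)
  #8 pop 7: in=⊥ → 0 (no change)
  #9 pop 2: in=⊤ → ⊤ (no change)
  #10 pop 4: in=0 → 0 (was ⊥); enqueue []

Fixpoint:
  val[0] = −
  val[1] = 0
  val[2] = ⊤
  val[3] = ⊤
  val[4] = 0
  val[5] = 0
  val[6] = 0
  val[7] = 0

0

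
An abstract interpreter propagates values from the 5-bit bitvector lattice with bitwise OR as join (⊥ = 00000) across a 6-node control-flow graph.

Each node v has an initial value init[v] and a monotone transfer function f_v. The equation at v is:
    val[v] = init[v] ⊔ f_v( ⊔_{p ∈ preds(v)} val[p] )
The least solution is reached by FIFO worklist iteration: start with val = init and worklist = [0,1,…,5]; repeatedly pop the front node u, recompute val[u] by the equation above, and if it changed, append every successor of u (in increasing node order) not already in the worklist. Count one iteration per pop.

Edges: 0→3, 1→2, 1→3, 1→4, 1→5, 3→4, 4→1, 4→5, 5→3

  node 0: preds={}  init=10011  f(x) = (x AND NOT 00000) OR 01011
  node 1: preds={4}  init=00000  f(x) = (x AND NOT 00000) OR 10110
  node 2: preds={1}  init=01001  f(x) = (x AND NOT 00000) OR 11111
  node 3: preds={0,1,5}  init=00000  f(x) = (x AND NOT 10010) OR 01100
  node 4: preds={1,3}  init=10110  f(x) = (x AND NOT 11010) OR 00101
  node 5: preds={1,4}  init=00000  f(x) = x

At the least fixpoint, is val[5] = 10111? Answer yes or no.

Trace (11 dequeues):
  [1] u=0 | in 00000 | out 11011 | prev 10011 | push {}
  [2] u=1 | in 10110 | out 10110 | prev 00000 | push {}
  [3] u=2 | in 10110 | out 11111 | prev 01001 | push {}
  [4] u=3 | in 11111 | out 01101 | prev 00000 | push {}
  [5] u=4 | in 11111 | out 10111 | prev 10110 | push {1}
  [6] u=5 | in 10111 | out 10111 | prev 00000 | push {3}
  [7] u=1 | in 10111 | out 10111 | prev 10110 | push {2,4,5}
  [8] u=3 | in 11111 | out 01101 | ==
  [9] u=2 | in 10111 | out 11111 | ==
  [10] u=4 | in 11111 | out 10111 | ==
  [11] u=5 | in 10111 | out 10111 | ==

Converged values:
  [0] 11011
  [1] 10111
  [2] 11111
  [3] 01101
  [4] 10111
  [5] 10111

yes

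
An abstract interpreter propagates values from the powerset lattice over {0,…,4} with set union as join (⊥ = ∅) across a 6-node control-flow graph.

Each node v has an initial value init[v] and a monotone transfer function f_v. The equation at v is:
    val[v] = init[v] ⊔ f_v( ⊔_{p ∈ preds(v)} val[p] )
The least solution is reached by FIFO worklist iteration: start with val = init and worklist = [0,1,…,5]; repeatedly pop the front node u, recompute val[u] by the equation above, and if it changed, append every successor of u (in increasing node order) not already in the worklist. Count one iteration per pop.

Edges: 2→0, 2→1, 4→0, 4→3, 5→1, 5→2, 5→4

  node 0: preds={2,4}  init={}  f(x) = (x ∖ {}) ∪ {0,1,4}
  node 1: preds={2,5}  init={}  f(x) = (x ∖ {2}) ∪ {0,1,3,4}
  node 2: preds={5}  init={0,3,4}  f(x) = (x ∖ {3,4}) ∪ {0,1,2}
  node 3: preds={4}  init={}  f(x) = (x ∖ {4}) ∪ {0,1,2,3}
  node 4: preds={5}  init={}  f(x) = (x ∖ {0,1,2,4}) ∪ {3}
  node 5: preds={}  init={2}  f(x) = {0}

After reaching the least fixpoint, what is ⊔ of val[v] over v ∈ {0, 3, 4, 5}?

{0,1,2,3,4}

Trace (11 dequeues):
  [1] u=0 | in {0,3,4} | out {0,1,3,4} | prev {} | push {}
  [2] u=1 | in {0,2,3,4} | out {0,1,3,4} | prev {} | push {}
  [3] u=2 | in {2} | out {0,1,2,3,4} | prev {0,3,4} | push {0,1}
  [4] u=3 | in {} | out {0,1,2,3} | prev {} | push {}
  [5] u=4 | in {2} | out {3} | prev {} | push {3}
  [6] u=5 | in {} | out {0,2} | prev {2} | push {2,4}
  [7] u=0 | in {0,1,2,3,4} | out {0,1,2,3,4} | prev {0,1,3,4} | push {}
  [8] u=1 | in {0,1,2,3,4} | out {0,1,3,4} | ==
  [9] u=3 | in {3} | out {0,1,2,3} | ==
  [10] u=2 | in {0,2} | out {0,1,2,3,4} | ==
  [11] u=4 | in {0,2} | out {3} | ==

Converged values:
  [0] {0,1,2,3,4}
  [1] {0,1,3,4}
  [2] {0,1,2,3,4}
  [3] {0,1,2,3}
  [4] {3}
  [5] {0,2}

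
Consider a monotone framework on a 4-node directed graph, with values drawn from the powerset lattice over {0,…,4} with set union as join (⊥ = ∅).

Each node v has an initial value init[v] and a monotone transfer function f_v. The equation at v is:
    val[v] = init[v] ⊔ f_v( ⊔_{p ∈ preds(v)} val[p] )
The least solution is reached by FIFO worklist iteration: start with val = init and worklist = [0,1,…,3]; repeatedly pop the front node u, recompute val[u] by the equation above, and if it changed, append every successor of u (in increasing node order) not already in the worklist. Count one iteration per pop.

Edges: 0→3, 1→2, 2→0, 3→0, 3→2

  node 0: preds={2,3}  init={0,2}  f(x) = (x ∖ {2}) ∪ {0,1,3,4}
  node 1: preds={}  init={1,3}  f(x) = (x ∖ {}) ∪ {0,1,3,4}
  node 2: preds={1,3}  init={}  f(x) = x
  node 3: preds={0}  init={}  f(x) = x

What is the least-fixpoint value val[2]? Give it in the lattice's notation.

Worklist (7 pops):
  #1 pop 0: in={} → {0,1,2,3,4} (was {0,2}); enqueue []
  #2 pop 1: in={} → {0,1,3,4} (was {1,3}); enqueue []
  #3 pop 2: in={0,1,3,4} → {0,1,3,4} (was {}); enqueue [0]
  #4 pop 3: in={0,1,2,3,4} → {0,1,2,3,4} (was {}); enqueue [2]
  #5 pop 0: in={0,1,2,3,4} → {0,1,2,3,4} (no change)
  #6 pop 2: in={0,1,2,3,4} → {0,1,2,3,4} (was {0,1,3,4}); enqueue [0]
  #7 pop 0: in={0,1,2,3,4} → {0,1,2,3,4} (no change)

Fixpoint:
  val[0] = {0,1,2,3,4}
  val[1] = {0,1,3,4}
  val[2] = {0,1,2,3,4}
  val[3] = {0,1,2,3,4}

{0,1,2,3,4}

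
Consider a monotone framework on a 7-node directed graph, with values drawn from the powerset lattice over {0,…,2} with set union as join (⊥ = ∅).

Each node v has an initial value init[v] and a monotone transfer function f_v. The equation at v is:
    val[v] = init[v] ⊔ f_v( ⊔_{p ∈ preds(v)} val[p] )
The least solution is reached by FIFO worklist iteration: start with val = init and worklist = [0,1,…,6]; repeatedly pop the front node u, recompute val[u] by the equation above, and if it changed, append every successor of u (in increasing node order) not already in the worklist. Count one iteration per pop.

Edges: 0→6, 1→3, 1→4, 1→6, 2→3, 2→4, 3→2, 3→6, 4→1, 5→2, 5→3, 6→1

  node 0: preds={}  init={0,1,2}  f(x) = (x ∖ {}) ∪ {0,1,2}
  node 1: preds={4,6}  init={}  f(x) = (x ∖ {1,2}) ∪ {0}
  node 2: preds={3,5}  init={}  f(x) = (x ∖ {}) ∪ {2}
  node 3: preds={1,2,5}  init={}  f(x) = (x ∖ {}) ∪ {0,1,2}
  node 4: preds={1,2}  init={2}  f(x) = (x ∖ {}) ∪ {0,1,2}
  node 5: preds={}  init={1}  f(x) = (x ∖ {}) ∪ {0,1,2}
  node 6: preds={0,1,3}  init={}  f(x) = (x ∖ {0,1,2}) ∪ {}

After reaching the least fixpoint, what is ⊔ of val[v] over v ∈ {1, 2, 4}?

Worklist (11 pops):
  #1 pop 0: in={} → {0,1,2} (no change)
  #2 pop 1: in={2} → {0} (was {}); enqueue []
  #3 pop 2: in={1} → {1,2} (was {}); enqueue []
  #4 pop 3: in={0,1,2} → {0,1,2} (was {}); enqueue [2]
  #5 pop 4: in={0,1,2} → {0,1,2} (was {2}); enqueue [1]
  #6 pop 5: in={} → {0,1,2} (was {1}); enqueue [3]
  #7 pop 6: in={0,1,2} → {} (no change)
  #8 pop 2: in={0,1,2} → {0,1,2} (was {1,2}); enqueue [4]
  #9 pop 1: in={0,1,2} → {0} (no change)
  #10 pop 3: in={0,1,2} → {0,1,2} (no change)
  #11 pop 4: in={0,1,2} → {0,1,2} (no change)

Fixpoint:
  val[0] = {0,1,2}
  val[1] = {0}
  val[2] = {0,1,2}
  val[3] = {0,1,2}
  val[4] = {0,1,2}
  val[5] = {0,1,2}
  val[6] = {}

{0,1,2}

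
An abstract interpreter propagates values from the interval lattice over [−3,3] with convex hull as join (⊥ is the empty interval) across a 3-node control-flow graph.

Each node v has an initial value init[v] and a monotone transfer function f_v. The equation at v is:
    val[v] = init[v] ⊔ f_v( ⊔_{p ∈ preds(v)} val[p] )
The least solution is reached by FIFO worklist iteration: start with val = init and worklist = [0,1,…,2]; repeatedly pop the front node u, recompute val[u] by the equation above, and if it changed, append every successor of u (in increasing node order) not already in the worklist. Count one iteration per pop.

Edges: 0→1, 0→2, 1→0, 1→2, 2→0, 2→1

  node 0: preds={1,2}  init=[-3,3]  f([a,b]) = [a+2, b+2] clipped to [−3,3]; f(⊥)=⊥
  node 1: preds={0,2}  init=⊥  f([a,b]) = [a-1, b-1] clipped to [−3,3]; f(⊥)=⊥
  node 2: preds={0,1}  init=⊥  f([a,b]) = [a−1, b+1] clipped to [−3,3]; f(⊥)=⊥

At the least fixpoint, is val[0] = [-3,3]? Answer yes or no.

Trace (5 dequeues):
  [1] u=0 | in ⊥ | out [-3,3] | ==
  [2] u=1 | in [-3,3] | out [-3,2] | prev ⊥ | push {0}
  [3] u=2 | in [-3,3] | out [-3,3] | prev ⊥ | push {1}
  [4] u=0 | in [-3,3] | out [-3,3] | ==
  [5] u=1 | in [-3,3] | out [-3,2] | ==

Converged values:
  [0] [-3,3]
  [1] [-3,2]
  [2] [-3,3]

yes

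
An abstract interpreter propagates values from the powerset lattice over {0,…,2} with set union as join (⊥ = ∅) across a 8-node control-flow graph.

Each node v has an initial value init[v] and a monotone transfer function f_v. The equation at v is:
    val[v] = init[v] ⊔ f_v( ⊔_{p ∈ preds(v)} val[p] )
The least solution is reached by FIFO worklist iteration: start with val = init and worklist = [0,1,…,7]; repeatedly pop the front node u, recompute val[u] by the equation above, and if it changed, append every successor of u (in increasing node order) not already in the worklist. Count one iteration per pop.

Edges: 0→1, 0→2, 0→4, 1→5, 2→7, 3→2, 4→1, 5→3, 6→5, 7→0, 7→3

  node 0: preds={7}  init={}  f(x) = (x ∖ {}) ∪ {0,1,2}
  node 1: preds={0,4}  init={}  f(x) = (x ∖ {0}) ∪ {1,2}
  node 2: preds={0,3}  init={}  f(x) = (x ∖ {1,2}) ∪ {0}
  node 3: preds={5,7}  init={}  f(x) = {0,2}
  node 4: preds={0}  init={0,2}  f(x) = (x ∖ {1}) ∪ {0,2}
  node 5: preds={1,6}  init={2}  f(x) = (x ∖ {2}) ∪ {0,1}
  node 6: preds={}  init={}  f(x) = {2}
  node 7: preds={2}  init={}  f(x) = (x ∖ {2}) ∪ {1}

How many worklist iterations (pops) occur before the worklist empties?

12

Worklist (12 pops):
  #1 pop 0: in={} → {0,1,2} (was {}); enqueue []
  #2 pop 1: in={0,1,2} → {1,2} (was {}); enqueue []
  #3 pop 2: in={0,1,2} → {0} (was {}); enqueue []
  #4 pop 3: in={2} → {0,2} (was {}); enqueue [2]
  #5 pop 4: in={0,1,2} → {0,2} (no change)
  #6 pop 5: in={1,2} → {0,1,2} (was {2}); enqueue [3]
  #7 pop 6: in={} → {2} (was {}); enqueue [5]
  #8 pop 7: in={0} → {0,1} (was {}); enqueue [0]
  #9 pop 2: in={0,1,2} → {0} (no change)
  #10 pop 3: in={0,1,2} → {0,2} (no change)
  #11 pop 5: in={1,2} → {0,1,2} (no change)
  #12 pop 0: in={0,1} → {0,1,2} (no change)

Fixpoint:
  val[0] = {0,1,2}
  val[1] = {1,2}
  val[2] = {0}
  val[3] = {0,2}
  val[4] = {0,2}
  val[5] = {0,1,2}
  val[6] = {2}
  val[7] = {0,1}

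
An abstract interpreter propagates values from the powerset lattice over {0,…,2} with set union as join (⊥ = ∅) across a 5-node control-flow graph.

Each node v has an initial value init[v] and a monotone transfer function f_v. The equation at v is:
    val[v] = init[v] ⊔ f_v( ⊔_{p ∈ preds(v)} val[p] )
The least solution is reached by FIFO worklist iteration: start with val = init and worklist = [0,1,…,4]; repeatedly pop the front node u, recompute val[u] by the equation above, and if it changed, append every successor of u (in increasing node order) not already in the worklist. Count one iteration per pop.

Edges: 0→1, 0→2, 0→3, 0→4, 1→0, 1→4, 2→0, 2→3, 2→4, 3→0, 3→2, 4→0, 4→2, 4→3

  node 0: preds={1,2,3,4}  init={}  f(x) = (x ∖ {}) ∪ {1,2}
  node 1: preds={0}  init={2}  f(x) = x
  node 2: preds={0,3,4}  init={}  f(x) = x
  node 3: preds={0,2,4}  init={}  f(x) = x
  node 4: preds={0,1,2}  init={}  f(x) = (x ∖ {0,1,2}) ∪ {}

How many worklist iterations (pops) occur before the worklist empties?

7

Iteration log — 7 steps:
  step 1. node 0  ⊔preds={2}  new={1,2}  old={}  +wl: 
  step 2. node 1  ⊔preds={1,2}  new={1,2}  old={2}  +wl: 0
  step 3. node 2  ⊔preds={1,2}  new={1,2}  old={}  +wl: 
  step 4. node 3  ⊔preds={1,2}  new={1,2}  old={}  +wl: 2
  step 5. node 4  ⊔preds={1,2}  new={}  stable
  step 6. node 0  ⊔preds={1,2}  new={1,2}  stable
  step 7. node 2  ⊔preds={1,2}  new={1,2}  stable

Least fixpoint reached:
  node 0: {1,2}
  node 1: {1,2}
  node 2: {1,2}
  node 3: {1,2}
  node 4: {}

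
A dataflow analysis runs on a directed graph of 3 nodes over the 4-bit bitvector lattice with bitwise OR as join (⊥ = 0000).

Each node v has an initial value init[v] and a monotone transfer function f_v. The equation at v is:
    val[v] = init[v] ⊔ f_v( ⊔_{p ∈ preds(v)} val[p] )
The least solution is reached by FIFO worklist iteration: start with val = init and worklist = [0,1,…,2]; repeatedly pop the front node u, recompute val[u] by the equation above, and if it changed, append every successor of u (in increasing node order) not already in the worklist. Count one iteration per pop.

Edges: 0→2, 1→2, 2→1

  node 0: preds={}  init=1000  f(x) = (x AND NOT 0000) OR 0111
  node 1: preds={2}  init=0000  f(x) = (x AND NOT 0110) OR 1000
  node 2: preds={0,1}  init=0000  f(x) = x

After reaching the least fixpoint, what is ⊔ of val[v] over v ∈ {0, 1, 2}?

Trace (5 dequeues):
  [1] u=0 | in 0000 | out 1111 | prev 1000 | push {}
  [2] u=1 | in 0000 | out 1000 | prev 0000 | push {}
  [3] u=2 | in 1111 | out 1111 | prev 0000 | push {1}
  [4] u=1 | in 1111 | out 1001 | prev 1000 | push {2}
  [5] u=2 | in 1111 | out 1111 | ==

Converged values:
  [0] 1111
  [1] 1001
  [2] 1111

1111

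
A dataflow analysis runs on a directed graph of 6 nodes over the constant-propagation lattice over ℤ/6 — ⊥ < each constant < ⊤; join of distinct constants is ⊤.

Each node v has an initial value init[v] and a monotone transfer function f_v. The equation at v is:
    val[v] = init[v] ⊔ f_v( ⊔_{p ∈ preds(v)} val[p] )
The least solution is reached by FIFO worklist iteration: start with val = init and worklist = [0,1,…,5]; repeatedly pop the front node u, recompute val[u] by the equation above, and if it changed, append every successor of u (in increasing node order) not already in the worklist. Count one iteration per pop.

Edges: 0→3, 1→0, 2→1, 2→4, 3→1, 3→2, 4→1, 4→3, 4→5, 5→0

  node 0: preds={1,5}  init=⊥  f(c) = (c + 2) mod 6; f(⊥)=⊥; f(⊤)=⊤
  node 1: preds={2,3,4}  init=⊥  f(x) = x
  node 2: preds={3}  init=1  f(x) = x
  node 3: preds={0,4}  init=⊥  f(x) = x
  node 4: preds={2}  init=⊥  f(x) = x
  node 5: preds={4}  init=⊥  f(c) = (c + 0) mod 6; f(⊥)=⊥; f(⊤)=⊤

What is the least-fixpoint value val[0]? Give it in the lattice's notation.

Iteration log — 18 steps:
  step 1. node 0  ⊔preds=⊥  new=⊥  stable
  step 2. node 1  ⊔preds=1  new=1  old=⊥  +wl: 0
  step 3. node 2  ⊔preds=⊥  new=1  stable
  step 4. node 3  ⊔preds=⊥  new=⊥  stable
  step 5. node 4  ⊔preds=1  new=1  old=⊥  +wl: 1,3
  step 6. node 5  ⊔preds=1  new=1  old=⊥  +wl: 
  step 7. node 0  ⊔preds=1  new=3  old=⊥  +wl: 
  step 8. node 1  ⊔preds=1  new=1  stable
  step 9. node 3  ⊔preds=⊤  new=⊤  old=⊥  +wl: 1,2
  step 10. node 1  ⊔preds=⊤  new=⊤  old=1  +wl: 0
  step 11. node 2  ⊔preds=⊤  new=⊤  old=1  +wl: 1,4
  step 12. node 0  ⊔preds=⊤  new=⊤  old=3  +wl: 3
  step 13. node 1  ⊔preds=⊤  new=⊤  stable
  step 14. node 4  ⊔preds=⊤  new=⊤  old=1  +wl: 1,5
  step 15. node 3  ⊔preds=⊤  new=⊤  stable
  step 16. node 1  ⊔preds=⊤  new=⊤  stable
  step 17. node 5  ⊔preds=⊤  new=⊤  old=1  +wl: 0
  step 18. node 0  ⊔preds=⊤  new=⊤  stable

Least fixpoint reached:
  node 0: ⊤
  node 1: ⊤
  node 2: ⊤
  node 3: ⊤
  node 4: ⊤
  node 5: ⊤

⊤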